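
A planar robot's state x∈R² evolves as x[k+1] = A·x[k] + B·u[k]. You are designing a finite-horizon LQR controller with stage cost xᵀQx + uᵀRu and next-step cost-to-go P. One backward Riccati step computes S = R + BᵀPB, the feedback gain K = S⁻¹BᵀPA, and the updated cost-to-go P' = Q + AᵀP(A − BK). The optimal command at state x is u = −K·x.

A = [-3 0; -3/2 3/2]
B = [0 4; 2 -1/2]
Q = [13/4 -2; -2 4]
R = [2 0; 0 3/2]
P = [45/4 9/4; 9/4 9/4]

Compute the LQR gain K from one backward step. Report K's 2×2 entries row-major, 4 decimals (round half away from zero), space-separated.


BᵀP = [4.5000 4.5000; 43.8750 7.8750]
S = R + BᵀPB = [2 0; 0 3/2] + [9.0000 15.7500; 15.7500 171.5625] = [11.0000 15.7500; 15.7500 173.0625]
BᵀPA = [-20.2500 6.7500; -143.4375 11.8125]
K = S⁻¹·BᵀPA = [-0.7522 0.5932; -0.7604 0.0143]
A−BK = [0.0414 -0.0571; -0.3758 0.3207]
AᵀP(A−BK) = [2.2658 -1.1283; -1.1283 0.8898]
P' = Q + AᵀP(A−BK) = [5.5158 -3.1283; -3.1283 4.8898]
tr(P') = 10.4056

-0.7522 0.5932 -0.7604 0.0143


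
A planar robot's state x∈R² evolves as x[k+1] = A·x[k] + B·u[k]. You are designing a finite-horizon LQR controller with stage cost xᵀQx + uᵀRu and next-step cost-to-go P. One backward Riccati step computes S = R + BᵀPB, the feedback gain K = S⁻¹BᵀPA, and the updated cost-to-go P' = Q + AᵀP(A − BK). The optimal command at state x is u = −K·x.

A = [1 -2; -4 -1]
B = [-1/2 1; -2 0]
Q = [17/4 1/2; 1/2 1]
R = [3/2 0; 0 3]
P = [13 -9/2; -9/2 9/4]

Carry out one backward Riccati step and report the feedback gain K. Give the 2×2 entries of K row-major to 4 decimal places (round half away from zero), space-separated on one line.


1.5269 0.1398 1.6989 -1.3656

BᵀP = [2.5000 -2.2500; 13.0000 -4.5000]
S = R + BᵀPB = [3/2 0; 0 3] + [3.2500 2.5000; 2.5000 13.0000] = [4.7500 2.5000; 2.5000 16.0000]
BᵀPA = [11.5000 -2.7500; 31.0000 -21.5000]
K = S⁻¹·BᵀPA = [1.5269 0.1398; 1.6989 -1.3656]
A−BK = [0.0645 -0.5645; -0.9462 -0.7204]
AᵀP(A−BK) = [14.7742 -7.7742; -7.7742 7.2742]
P' = Q + AᵀP(A−BK) = [19.0242 -7.2742; -7.2742 8.2742]
tr(P') = 27.2984


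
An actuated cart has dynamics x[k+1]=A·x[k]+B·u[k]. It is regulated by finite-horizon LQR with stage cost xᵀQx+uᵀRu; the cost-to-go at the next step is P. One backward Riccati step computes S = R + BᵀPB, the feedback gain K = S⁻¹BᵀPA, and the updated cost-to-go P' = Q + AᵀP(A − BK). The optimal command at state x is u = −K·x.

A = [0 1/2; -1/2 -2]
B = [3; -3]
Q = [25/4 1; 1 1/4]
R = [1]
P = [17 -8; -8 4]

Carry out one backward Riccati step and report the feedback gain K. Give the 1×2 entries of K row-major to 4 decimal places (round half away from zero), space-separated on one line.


BᵀP = [75.0000 -36.0000]
S = R + BᵀPB = [1] + [333.0000] = [334.0000]
BᵀPA = [18.0000 109.5000]
K = S⁻¹·BᵀPA = [0.0539 0.3278]
A−BK = [-0.1617 -0.4835; -0.3383 -1.0165]
AᵀP(A−BK) = [0.0299 0.0988; 0.0988 0.3510]
P' = Q + AᵀP(A−BK) = [6.2799 1.0988; 1.0988 0.6010]
tr(P') = 6.8810

0.0539 0.3278


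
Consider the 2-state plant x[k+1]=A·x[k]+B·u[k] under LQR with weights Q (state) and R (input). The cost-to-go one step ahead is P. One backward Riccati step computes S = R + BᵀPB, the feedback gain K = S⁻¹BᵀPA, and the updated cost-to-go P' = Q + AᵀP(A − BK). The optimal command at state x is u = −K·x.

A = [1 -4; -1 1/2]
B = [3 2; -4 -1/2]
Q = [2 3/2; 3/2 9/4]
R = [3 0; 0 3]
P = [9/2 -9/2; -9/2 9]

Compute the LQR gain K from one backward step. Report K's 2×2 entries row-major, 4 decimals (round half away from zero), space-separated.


0.2407 -0.1752 0.1125 -1.1279

BᵀP = [31.5000 -49.5000; 11.2500 -13.5000]
S = R + BᵀPB = [3 0; 0 3] + [292.5000 87.7500; 87.7500 29.2500] = [295.5000 87.7500; 87.7500 32.2500]
BᵀPA = [81.0000 -150.7500; 24.7500 -51.7500]
K = S⁻¹·BᵀPA = [0.2407 -0.1752; 0.1125 -1.1279]
A−BK = [0.0529 -1.2186; 0.0191 -0.7648]
AᵀP(A−BK) = [0.2186 -0.6419; -0.6419 7.4673]
P' = Q + AᵀP(A−BK) = [2.2186 0.8581; 0.8581 9.7173]
tr(P') = 11.9358


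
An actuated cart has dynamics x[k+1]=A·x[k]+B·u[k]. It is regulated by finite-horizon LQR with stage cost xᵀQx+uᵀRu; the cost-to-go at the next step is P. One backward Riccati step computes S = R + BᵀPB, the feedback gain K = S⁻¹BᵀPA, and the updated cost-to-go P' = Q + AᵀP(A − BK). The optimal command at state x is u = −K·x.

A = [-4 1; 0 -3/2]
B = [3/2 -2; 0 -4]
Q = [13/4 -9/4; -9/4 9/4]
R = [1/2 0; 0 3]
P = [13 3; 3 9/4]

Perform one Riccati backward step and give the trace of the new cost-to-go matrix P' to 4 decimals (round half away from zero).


9.6989

BᵀP = [19.5000 4.5000; -38.0000 -15.0000]
S = R + BᵀPB = [1/2 0; 0 3] + [29.2500 -57.0000; -57.0000 136.0000] = [29.7500 -57.0000; -57.0000 139.0000]
BᵀPA = [-78.0000 12.7500; 152.0000 -15.5000]
K = S⁻¹·BᵀPA = [-2.4575 1.0028; 0.0858 0.2997]
A−BK = [-0.1422 0.0952; 0.3430 -0.3011]
AᵀP(A−BK) = [3.2767 -1.3371; -1.3371 0.9222]
P' = Q + AᵀP(A−BK) = [6.5267 -3.5871; -3.5871 3.1722]
tr(P') = 9.6989


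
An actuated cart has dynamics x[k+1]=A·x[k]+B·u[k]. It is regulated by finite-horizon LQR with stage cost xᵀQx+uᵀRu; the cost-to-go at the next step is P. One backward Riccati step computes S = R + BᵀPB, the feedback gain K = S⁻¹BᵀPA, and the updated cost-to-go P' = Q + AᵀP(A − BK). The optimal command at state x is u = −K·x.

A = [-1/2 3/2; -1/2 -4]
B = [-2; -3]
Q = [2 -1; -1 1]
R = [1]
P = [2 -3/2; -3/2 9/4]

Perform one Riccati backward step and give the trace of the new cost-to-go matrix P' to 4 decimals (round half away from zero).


BᵀP = [0.5000 -3.7500]
S = R + BᵀPB = [1] + [10.2500] = [11.2500]
BᵀPA = [1.6250 15.7500]
K = S⁻¹·BᵀPA = [0.1444 1.4000]
A−BK = [-0.2111 4.3000; -0.0667 0.2000]
AᵀP(A−BK) = [0.0778 -1.1500; -1.1500 36.4500]
P' = Q + AᵀP(A−BK) = [2.0778 -2.1500; -2.1500 37.4500]
tr(P') = 39.5278

39.5278


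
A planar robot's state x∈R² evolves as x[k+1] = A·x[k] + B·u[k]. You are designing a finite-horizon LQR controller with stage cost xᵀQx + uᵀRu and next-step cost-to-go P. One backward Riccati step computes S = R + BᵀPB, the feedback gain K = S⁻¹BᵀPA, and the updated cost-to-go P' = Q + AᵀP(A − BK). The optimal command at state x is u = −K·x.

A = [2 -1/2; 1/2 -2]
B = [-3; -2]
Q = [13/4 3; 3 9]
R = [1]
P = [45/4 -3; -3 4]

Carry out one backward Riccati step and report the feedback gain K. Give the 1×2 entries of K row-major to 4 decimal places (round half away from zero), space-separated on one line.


-0.6687 0.1444

BᵀP = [-27.7500 1.0000]
S = R + BᵀPB = [1] + [81.2500] = [82.2500]
BᵀPA = [-55.0000 11.8750]
K = S⁻¹·BᵀPA = [-0.6687 0.1444]
A−BK = [-0.0061 -0.0669; -0.8374 -1.7112]
AᵀP(A−BK) = [3.2219 5.4407; 5.4407 11.0980]
P' = Q + AᵀP(A−BK) = [6.4719 8.4407; 8.4407 20.0980]
tr(P') = 26.5699


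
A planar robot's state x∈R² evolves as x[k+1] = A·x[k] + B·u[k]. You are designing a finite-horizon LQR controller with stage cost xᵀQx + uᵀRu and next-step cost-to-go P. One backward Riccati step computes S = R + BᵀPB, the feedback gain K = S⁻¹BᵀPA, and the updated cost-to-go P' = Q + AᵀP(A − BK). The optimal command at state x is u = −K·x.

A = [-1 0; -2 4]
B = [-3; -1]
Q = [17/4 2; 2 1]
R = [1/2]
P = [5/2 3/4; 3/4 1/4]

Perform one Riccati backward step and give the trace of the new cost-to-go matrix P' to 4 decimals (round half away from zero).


BᵀP = [-8.2500 -2.5000]
S = R + BᵀPB = [1/2] + [27.2500] = [27.7500]
BᵀPA = [13.2500 -10.0000]
K = S⁻¹·BᵀPA = [0.4775 -0.3604]
A−BK = [0.4324 -1.0811; -1.5225 3.6396]
AᵀP(A−BK) = [0.1734 -0.2252; -0.2252 0.3964]
P' = Q + AᵀP(A−BK) = [4.4234 1.7748; 1.7748 1.3964]
tr(P') = 5.8198

5.8198


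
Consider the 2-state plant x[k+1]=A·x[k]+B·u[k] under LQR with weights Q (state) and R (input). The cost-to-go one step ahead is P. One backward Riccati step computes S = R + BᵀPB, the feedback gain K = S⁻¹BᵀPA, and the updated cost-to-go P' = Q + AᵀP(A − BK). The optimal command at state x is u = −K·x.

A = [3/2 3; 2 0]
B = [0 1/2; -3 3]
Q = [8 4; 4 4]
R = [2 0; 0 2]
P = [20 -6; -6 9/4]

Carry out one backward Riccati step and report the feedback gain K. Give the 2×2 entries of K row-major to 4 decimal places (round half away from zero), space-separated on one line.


BᵀP = [18.0000 -6.7500; -8.0000 3.7500]
S = R + BᵀPB = [2 0; 0 2] + [20.2500 -11.2500; -11.2500 7.2500] = [22.2500 -11.2500; -11.2500 9.2500]
BᵀPA = [13.5000 54.0000; -4.5000 -24.0000]
K = S⁻¹·BᵀPA = [0.9369 2.8959; 0.6530 0.9274]
A−BK = [1.1735 2.5363; 2.8517 5.9054]
AᵀP(A−BK) = [8.2902 19.0789; 19.0789 45.8801]
P' = Q + AᵀP(A−BK) = [16.2902 23.0789; 23.0789 49.8801]
tr(P') = 66.1703

0.9369 2.8959 0.6530 0.9274


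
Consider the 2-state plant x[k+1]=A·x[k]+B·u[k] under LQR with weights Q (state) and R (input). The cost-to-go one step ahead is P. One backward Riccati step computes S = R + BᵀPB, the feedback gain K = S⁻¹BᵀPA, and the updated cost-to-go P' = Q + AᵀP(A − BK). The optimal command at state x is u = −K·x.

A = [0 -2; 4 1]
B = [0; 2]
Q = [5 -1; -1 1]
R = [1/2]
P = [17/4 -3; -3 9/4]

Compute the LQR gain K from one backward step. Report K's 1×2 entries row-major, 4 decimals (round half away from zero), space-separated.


BᵀP = [-6.0000 4.5000]
S = R + BᵀPB = [1/2] + [9.0000] = [9.5000]
BᵀPA = [18.0000 16.5000]
K = S⁻¹·BᵀPA = [1.8947 1.7368]
A−BK = [0.0000 -2.0000; 0.2105 -2.4737]
AᵀP(A−BK) = [1.8947 1.7368; 1.7368 2.5921]
P' = Q + AᵀP(A−BK) = [6.8947 0.7368; 0.7368 3.5921]
tr(P') = 10.4868

1.8947 1.7368


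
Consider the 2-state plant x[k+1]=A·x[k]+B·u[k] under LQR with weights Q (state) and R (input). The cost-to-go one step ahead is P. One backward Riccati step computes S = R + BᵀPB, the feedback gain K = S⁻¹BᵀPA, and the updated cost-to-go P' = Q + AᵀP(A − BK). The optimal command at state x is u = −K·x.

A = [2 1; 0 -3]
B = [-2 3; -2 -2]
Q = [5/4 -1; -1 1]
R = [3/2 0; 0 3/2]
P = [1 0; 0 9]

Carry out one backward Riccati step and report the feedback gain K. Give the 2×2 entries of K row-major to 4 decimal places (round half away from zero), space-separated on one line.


-0.3554 0.6875 0.3583 0.7822

BᵀP = [-2.0000 -18.0000; 3.0000 -18.0000]
S = R + BᵀPB = [3/2 0; 0 3/2] + [40.0000 30.0000; 30.0000 45.0000] = [41.5000 30.0000; 30.0000 46.5000]
BᵀPA = [-4.0000 52.0000; 6.0000 57.0000]
K = S⁻¹·BᵀPA = [-0.3554 0.6875; 0.3583 0.7822]
A−BK = [0.2141 0.0284; 0.0058 -0.0605]
AᵀP(A−BK) = [0.4283 0.0568; 0.0568 1.6606]
P' = Q + AᵀP(A−BK) = [1.6783 -0.9432; -0.9432 2.6606]
tr(P') = 4.3389


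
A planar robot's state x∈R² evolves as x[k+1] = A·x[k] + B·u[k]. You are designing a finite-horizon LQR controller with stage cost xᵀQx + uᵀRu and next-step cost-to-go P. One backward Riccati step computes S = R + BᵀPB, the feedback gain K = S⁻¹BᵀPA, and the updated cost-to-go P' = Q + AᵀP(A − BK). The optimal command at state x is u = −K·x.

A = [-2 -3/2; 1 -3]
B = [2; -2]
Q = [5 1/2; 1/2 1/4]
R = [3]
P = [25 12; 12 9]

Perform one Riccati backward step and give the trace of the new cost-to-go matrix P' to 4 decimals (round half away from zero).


BᵀP = [26.0000 6.0000]
S = R + BᵀPB = [3] + [40.0000] = [43.0000]
BᵀPA = [-46.0000 -57.0000]
K = S⁻¹·BᵀPA = [-1.0698 -1.3256]
A−BK = [0.1395 1.1512; -1.1395 -5.6512]
AᵀP(A−BK) = [11.7907 41.0233; 41.0233 169.6919]
P' = Q + AᵀP(A−BK) = [16.7907 41.5233; 41.5233 169.9419]
tr(P') = 186.7326

186.7326


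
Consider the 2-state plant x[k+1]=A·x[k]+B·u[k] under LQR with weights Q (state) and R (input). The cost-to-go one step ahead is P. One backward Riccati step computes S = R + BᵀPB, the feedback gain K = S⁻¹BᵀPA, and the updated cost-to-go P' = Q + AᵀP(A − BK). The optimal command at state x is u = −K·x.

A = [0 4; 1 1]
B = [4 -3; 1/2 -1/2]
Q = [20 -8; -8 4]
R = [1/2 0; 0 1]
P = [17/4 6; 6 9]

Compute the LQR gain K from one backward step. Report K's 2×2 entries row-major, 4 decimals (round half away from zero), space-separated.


0.2017 0.8620 -0.1264 -0.3613

BᵀP = [20.0000 28.5000; -15.7500 -22.5000]
S = R + BᵀPB = [1/2 0; 0 1] + [94.2500 -74.2500; -74.2500 58.5000] = [94.7500 -74.2500; -74.2500 59.5000]
BᵀPA = [28.5000 108.5000; -22.5000 -85.5000]
K = S⁻¹·BᵀPA = [0.2017 0.8620; -0.1264 -0.3613]
A−BK = [-1.1862 -0.5319; 0.8359 0.3884]
AᵀP(A−BK) = [0.4064 0.3041; 0.3041 0.5830]
P' = Q + AᵀP(A−BK) = [20.4064 -7.6959; -7.6959 4.5830]
tr(P') = 24.9895


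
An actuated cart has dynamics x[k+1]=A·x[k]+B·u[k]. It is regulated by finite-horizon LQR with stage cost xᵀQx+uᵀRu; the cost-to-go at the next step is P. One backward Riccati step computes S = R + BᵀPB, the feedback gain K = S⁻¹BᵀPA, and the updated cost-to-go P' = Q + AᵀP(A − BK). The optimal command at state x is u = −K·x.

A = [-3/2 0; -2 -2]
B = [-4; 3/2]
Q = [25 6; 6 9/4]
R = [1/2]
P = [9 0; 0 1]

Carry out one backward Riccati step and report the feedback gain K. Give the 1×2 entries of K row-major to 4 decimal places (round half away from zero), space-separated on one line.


0.3475 -0.0204

BᵀP = [-36.0000 1.5000]
S = R + BᵀPB = [1/2] + [146.2500] = [146.7500]
BᵀPA = [51.0000 -3.0000]
K = S⁻¹·BᵀPA = [0.3475 -0.0204]
A−BK = [-0.1099 -0.0818; -2.5213 -1.9693]
AᵀP(A−BK) = [6.5260 5.0426; 5.0426 3.9387]
P' = Q + AᵀP(A−BK) = [31.5260 11.0426; 11.0426 6.1887]
tr(P') = 37.7147


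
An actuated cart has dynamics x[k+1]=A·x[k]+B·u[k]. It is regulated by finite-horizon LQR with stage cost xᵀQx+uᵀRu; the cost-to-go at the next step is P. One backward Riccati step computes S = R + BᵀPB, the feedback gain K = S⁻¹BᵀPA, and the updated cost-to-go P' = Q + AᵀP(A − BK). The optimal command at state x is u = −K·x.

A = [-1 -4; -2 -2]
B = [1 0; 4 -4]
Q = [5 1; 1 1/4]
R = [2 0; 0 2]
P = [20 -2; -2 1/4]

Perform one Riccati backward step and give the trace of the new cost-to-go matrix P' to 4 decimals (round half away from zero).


BᵀP = [12.0000 -1.0000; 8.0000 -1.0000]
S = R + BᵀPB = [2 0; 0 2] + [8.0000 4.0000; 4.0000 4.0000] = [10.0000 4.0000; 4.0000 6.0000]
BᵀPA = [-10.0000 -46.0000; -6.0000 -30.0000]
K = S⁻¹·BᵀPA = [-0.8182 -3.5455; -0.4545 -2.6364]
A−BK = [-0.1818 -0.4545; -0.5455 1.6364]
AᵀP(A−BK) = [2.0909 9.7273; 9.7273 46.8182]
P' = Q + AᵀP(A−BK) = [7.0909 10.7273; 10.7273 47.0682]
tr(P') = 54.1591

54.1591


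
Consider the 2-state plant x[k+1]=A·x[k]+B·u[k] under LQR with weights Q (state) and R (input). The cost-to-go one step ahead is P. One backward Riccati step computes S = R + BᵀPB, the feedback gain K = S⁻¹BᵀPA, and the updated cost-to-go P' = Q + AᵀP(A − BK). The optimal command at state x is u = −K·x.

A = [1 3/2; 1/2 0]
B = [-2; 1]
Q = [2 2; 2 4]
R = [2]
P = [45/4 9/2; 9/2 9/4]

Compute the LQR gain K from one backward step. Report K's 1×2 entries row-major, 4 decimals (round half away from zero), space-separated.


BᵀP = [-18.0000 -6.7500]
S = R + BᵀPB = [2] + [29.2500] = [31.2500]
BᵀPA = [-21.3750 -27.0000]
K = S⁻¹·BᵀPA = [-0.6840 -0.8640]
A−BK = [-0.3680 -0.2280; 1.1840 0.8640]
AᵀP(A−BK) = [1.6920 1.7820; 1.7820 1.9845]
P' = Q + AᵀP(A−BK) = [3.6920 3.7820; 3.7820 5.9845]
tr(P') = 9.6765

-0.6840 -0.8640


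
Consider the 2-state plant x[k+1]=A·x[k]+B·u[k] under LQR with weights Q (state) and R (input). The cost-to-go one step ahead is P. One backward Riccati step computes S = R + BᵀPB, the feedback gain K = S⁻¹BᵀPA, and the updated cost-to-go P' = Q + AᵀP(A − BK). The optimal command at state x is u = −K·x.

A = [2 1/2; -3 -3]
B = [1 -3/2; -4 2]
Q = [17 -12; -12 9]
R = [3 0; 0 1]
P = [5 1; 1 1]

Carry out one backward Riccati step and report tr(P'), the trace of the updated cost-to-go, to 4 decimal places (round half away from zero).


BᵀP = [1.0000 -3.0000; -5.5000 0.5000]
S = R + BᵀPB = [3 0; 0 1] + [13.0000 -7.5000; -7.5000 9.2500] = [16.0000 -7.5000; -7.5000 10.2500]
BᵀPA = [11.0000 9.5000; -12.5000 -4.2500]
K = S⁻¹·BᵀPA = [0.1763 0.6079; -1.0905 0.0302]
A−BK = [0.1879 -0.0626; -0.1137 -0.6288]
AᵀP(A−BK) = [1.4292 0.1903; 0.1903 1.6032]
P' = Q + AᵀP(A−BK) = [18.4292 -11.8097; -11.8097 10.6032]
tr(P') = 29.0325

29.0325


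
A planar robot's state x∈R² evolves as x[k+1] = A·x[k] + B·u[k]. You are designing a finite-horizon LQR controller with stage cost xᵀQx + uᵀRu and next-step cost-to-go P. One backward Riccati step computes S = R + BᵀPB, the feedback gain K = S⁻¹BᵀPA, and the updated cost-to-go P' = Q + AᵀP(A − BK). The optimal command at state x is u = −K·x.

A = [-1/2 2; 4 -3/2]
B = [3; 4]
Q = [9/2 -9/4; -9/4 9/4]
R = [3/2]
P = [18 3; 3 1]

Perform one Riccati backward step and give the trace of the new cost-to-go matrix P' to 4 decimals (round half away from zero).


BᵀP = [66.0000 13.0000]
S = R + BᵀPB = [3/2] + [250.0000] = [251.5000]
BᵀPA = [19.0000 112.5000]
K = S⁻¹·BᵀPA = [0.0755 0.4473]
A−BK = [-0.7266 0.6581; 3.6978 -3.2893]
AᵀP(A−BK) = [7.0646 -6.2490; -6.2490 5.9269]
P' = Q + AᵀP(A−BK) = [11.5646 -8.4990; -8.4990 8.1769]
tr(P') = 19.7416

19.7416


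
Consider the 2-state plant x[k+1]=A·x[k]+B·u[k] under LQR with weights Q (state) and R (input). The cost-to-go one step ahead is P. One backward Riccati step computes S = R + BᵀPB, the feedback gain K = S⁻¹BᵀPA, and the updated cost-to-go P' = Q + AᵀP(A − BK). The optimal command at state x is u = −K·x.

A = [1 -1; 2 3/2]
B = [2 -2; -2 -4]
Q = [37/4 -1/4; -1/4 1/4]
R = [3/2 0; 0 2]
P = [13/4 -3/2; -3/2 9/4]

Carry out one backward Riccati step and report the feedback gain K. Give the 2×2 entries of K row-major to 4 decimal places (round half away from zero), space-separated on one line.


-0.0131 -0.5573 -0.4576 -0.0878

BᵀP = [9.5000 -7.5000; -0.5000 -6.0000]
S = R + BᵀPB = [3/2 0; 0 2] + [34.0000 11.0000; 11.0000 25.0000] = [35.5000 11.0000; 11.0000 27.0000]
BᵀPA = [-5.5000 -20.7500; -12.5000 -8.5000]
K = S⁻¹·BᵀPA = [-0.0131 -0.5573; -0.4576 -0.0878]
A−BK = [0.1110 -0.0609; 0.1433 0.0343]
AᵀP(A−BK) = [0.4576 0.0878; 0.0878 0.5023]
P' = Q + AᵀP(A−BK) = [9.7076 -0.1622; -0.1622 0.7523]
tr(P') = 10.4599


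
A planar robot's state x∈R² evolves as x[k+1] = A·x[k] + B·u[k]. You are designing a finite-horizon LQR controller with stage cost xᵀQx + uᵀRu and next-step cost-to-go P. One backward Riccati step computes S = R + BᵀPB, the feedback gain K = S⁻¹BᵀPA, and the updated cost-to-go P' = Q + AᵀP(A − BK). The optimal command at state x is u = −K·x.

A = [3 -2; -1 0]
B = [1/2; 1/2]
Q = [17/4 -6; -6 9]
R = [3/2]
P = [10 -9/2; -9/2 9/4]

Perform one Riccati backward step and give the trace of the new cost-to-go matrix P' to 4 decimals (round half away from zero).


121.4122

BᵀP = [2.7500 -1.1250]
S = R + BᵀPB = [3/2] + [0.8125] = [2.3125]
BᵀPA = [9.3750 -5.5000]
K = S⁻¹·BᵀPA = [4.0541 -2.3784]
A−BK = [0.9730 -0.8108; -3.0270 1.1892]
AᵀP(A−BK) = [81.2432 -46.7027; -46.7027 26.9189]
P' = Q + AᵀP(A−BK) = [85.4932 -52.7027; -52.7027 35.9189]
tr(P') = 121.4122


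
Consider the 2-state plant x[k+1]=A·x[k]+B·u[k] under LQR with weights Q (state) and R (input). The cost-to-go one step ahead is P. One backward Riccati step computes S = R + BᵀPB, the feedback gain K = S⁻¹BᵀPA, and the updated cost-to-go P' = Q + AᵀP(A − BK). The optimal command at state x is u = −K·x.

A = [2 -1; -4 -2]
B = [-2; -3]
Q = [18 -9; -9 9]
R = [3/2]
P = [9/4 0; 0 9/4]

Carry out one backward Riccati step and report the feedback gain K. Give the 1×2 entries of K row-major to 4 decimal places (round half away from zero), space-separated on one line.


0.5854 0.5854

BᵀP = [-4.5000 -6.7500]
S = R + BᵀPB = [3/2] + [29.2500] = [30.7500]
BᵀPA = [18.0000 18.0000]
K = S⁻¹·BᵀPA = [0.5854 0.5854]
A−BK = [3.1707 0.1707; -2.2439 -0.2439]
AᵀP(A−BK) = [34.4634 2.9634; 2.9634 0.7134]
P' = Q + AᵀP(A−BK) = [52.4634 -6.0366; -6.0366 9.7134]
tr(P') = 62.1768


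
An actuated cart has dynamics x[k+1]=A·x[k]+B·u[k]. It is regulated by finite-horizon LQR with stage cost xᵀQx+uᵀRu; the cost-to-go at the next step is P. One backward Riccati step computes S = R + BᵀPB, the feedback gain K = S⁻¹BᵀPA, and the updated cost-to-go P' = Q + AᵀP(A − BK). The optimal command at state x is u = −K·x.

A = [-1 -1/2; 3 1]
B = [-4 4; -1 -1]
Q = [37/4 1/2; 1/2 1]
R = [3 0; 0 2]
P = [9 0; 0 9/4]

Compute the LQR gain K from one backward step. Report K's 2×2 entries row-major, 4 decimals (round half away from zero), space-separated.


BᵀP = [-36.0000 -2.2500; 36.0000 -2.2500]
S = R + BᵀPB = [3 0; 0 2] + [146.2500 -141.7500; -141.7500 146.2500] = [149.2500 -141.7500; -141.7500 148.2500]
BᵀPA = [29.2500 15.7500; -42.7500 -20.2500]
K = S⁻¹·BᵀPA = [-0.8477 -0.2634; -1.0989 -0.3884]
A−BK = [0.0048 0.0002; 1.0535 0.3482]
AᵀP(A−BK) = [7.0679 2.3488; 2.3488 0.7826]
P' = Q + AᵀP(A−BK) = [16.3179 2.8488; 2.8488 1.7826]
tr(P') = 18.1005

-0.8477 -0.2634 -1.0989 -0.3884


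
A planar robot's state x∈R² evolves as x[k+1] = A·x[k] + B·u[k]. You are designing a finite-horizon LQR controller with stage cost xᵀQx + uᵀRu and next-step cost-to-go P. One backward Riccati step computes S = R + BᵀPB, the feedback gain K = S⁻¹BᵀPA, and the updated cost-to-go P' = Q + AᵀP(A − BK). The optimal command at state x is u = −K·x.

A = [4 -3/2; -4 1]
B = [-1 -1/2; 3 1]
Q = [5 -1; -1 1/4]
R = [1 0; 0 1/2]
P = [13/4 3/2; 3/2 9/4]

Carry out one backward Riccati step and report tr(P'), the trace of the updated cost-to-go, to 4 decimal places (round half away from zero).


28.0188

BᵀP = [1.2500 5.2500; -0.1250 1.5000]
S = R + BᵀPB = [1 0; 0 1/2] + [14.5000 4.6250; 4.6250 1.5625] = [15.5000 4.6250; 4.6250 2.0625]
BᵀPA = [-16.0000 3.3750; -6.5000 1.6875]
K = S⁻¹·BᵀPA = [-0.2777 -0.0798; -2.5288 0.9970]
A−BK = [2.4579 -1.0812; -0.6381 0.2422]
AᵀP(A−BK) = [19.1196 -8.2954; -8.2954 3.6492]
P' = Q + AᵀP(A−BK) = [24.1196 -9.2954; -9.2954 3.8992]
tr(P') = 28.0188


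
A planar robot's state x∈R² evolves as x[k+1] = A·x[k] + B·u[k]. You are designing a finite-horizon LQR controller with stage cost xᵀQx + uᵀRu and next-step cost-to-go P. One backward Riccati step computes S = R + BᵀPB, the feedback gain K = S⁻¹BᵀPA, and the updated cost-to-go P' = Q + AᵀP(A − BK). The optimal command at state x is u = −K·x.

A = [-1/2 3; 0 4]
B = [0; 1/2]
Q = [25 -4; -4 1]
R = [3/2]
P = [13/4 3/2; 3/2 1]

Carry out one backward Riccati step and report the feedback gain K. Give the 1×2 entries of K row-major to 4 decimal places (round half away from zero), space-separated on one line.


BᵀP = [0.7500 0.5000]
S = R + BᵀPB = [3/2] + [0.2500] = [1.7500]
BᵀPA = [-0.3750 4.2500]
K = S⁻¹·BᵀPA = [-0.2143 2.4286]
A−BK = [-0.5000 3.0000; 0.1071 2.7857]
AᵀP(A−BK) = [0.7321 -6.9643; -6.9643 70.9286]
P' = Q + AᵀP(A−BK) = [25.7321 -10.9643; -10.9643 71.9286]
tr(P') = 97.6607

-0.2143 2.4286


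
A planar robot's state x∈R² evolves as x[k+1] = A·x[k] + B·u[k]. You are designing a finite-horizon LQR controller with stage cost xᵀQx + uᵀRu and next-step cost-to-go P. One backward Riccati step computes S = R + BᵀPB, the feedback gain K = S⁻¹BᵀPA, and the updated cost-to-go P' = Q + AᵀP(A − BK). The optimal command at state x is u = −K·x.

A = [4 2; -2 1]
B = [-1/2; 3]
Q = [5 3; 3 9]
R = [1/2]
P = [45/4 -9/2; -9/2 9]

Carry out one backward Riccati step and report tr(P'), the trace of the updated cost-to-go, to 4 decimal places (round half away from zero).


150.8460

BᵀP = [-19.1250 29.2500]
S = R + BᵀPB = [1/2] + [97.3125] = [97.8125]
BᵀPA = [-135.0000 -9.0000]
K = S⁻¹·BᵀPA = [-1.3802 -0.0920]
A−BK = [3.3099 1.9540; 2.1406 1.2760]
AᵀP(A−BK) = [101.6741 59.5783; 59.5783 35.1719]
P' = Q + AᵀP(A−BK) = [106.6741 62.5783; 62.5783 44.1719]
tr(P') = 150.8460


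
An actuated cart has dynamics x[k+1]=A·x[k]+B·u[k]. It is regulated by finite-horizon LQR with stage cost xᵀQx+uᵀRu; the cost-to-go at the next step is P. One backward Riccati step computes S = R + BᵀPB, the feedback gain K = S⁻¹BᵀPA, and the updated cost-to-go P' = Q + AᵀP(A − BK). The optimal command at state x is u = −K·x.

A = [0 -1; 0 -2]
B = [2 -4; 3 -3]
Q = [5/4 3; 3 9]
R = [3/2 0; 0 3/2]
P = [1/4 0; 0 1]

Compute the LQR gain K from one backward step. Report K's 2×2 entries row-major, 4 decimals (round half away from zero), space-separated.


BᵀP = [0.5000 3.0000; -1.0000 -3.0000]
S = R + BᵀPB = [3/2 0; 0 3/2] + [10.0000 -11.0000; -11.0000 13.0000] = [11.5000 -11.0000; -11.0000 14.5000]
BᵀPA = [0.0000 -6.5000; 0.0000 7.0000]
K = S⁻¹·BᵀPA = [0.0000 -0.3770; 0.0000 0.1967]
A−BK = [0.0000 0.5410; 0.0000 -0.2787]
AᵀP(A−BK) = [0.0000 0.0000; 0.0000 0.4221]
P' = Q + AᵀP(A−BK) = [1.2500 3.0000; 3.0000 9.4221]
tr(P') = 10.6721

0.0000 -0.3770 0.0000 0.1967


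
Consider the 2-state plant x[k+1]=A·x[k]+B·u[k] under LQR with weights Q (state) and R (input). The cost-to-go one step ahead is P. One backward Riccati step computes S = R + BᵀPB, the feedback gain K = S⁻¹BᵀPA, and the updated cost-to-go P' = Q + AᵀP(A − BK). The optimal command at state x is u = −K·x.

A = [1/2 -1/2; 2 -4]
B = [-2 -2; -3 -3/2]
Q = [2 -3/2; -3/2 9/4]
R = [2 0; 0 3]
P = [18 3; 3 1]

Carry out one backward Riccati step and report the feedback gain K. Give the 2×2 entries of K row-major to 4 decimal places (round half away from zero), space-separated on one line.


-0.3361 0.5964 -0.0048 -0.1205

BᵀP = [-45.0000 -9.0000; -40.5000 -7.5000]
S = R + BᵀPB = [2 0; 0 3] + [117.0000 103.5000; 103.5000 92.2500] = [119.0000 103.5000; 103.5000 95.2500]
BᵀPA = [-40.5000 58.5000; -35.2500 50.2500]
K = S⁻¹·BᵀPA = [-0.3361 0.5964; -0.0048 -0.1205]
A−BK = [-0.1819 0.4518; 0.9843 -2.3916]
AᵀP(A−BK) = [0.7163 -1.5934; -1.5934 3.6657]
P' = Q + AᵀP(A−BK) = [2.7163 -3.0934; -3.0934 5.9157]
tr(P') = 8.6319


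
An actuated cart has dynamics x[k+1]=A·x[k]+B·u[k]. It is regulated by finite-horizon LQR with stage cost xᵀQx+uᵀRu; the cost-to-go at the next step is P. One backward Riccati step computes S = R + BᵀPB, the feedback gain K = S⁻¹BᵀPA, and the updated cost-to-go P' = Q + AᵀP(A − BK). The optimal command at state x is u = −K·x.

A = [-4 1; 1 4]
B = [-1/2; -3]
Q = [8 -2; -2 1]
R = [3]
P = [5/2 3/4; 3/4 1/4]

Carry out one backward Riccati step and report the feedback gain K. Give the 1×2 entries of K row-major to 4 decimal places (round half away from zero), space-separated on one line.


BᵀP = [-3.5000 -1.1250]
S = R + BᵀPB = [3] + [5.1250] = [8.1250]
BᵀPA = [12.8750 -8.0000]
K = S⁻¹·BᵀPA = [1.5846 -0.9846]
A−BK = [-3.2077 0.5077; 5.7538 1.0462]
AᵀP(A−BK) = [13.8481 -7.5731; -7.5731 4.6231]
P' = Q + AᵀP(A−BK) = [21.8481 -9.5731; -9.5731 5.6231]
tr(P') = 27.4712

1.5846 -0.9846


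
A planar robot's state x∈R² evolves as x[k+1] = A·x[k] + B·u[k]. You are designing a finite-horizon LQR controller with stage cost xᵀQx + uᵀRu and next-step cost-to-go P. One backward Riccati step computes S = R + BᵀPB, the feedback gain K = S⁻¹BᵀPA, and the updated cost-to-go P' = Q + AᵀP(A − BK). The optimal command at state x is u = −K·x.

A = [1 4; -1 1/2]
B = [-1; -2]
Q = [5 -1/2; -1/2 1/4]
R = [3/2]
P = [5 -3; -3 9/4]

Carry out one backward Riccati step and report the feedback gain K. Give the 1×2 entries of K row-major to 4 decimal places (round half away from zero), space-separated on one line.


0.7143 0.9286

BᵀP = [1.0000 -1.5000]
S = R + BᵀPB = [3/2] + [2.0000] = [3.5000]
BᵀPA = [2.5000 3.2500]
K = S⁻¹·BᵀPA = [0.7143 0.9286]
A−BK = [1.7143 4.9286; 0.4286 2.3571]
AᵀP(A−BK) = [11.4643 27.0536; 27.0536 65.5446]
P' = Q + AᵀP(A−BK) = [16.4643 26.5536; 26.5536 65.7946]
tr(P') = 82.2589


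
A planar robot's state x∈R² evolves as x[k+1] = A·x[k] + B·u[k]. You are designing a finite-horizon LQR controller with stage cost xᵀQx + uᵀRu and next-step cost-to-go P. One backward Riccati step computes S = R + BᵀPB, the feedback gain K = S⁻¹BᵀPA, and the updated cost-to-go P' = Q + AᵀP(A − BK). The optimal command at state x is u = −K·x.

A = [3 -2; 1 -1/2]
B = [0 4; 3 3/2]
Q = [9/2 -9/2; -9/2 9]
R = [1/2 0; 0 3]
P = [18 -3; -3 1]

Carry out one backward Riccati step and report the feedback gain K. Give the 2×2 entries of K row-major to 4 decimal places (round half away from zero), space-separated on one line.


BᵀP = [-9.0000 3.0000; 67.5000 -10.5000]
S = R + BᵀPB = [1/2 0; 0 3] + [9.0000 -31.5000; -31.5000 254.2500] = [9.5000 -31.5000; -31.5000 257.2500]
BᵀPA = [-24.0000 16.5000; 192.0000 -129.7500]
K = S⁻¹·BᵀPA = [-0.0868 0.1085; 0.7357 -0.4911]
A−BK = [0.0571 -0.0356; 0.1568 -0.0889]
AᵀP(A−BK) = [1.6572 -1.1072; -1.1072 0.7412]
P' = Q + AᵀP(A−BK) = [6.1572 -5.6072; -5.6072 9.7412]
tr(P') = 15.8983

-0.0868 0.1085 0.7357 -0.4911


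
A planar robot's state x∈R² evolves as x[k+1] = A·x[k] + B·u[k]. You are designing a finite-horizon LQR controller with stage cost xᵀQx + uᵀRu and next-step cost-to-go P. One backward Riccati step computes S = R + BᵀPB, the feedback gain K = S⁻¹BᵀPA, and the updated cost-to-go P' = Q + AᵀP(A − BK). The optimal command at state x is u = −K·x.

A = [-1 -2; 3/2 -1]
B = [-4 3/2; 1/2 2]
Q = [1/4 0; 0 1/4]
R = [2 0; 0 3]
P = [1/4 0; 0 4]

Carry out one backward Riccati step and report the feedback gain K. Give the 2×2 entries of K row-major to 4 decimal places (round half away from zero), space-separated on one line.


BᵀP = [-1.0000 2.0000; 0.3750 8.0000]
S = R + BᵀPB = [2 0; 0 3] + [5.0000 2.5000; 2.5000 16.5625] = [7.0000 2.5000; 2.5000 19.5625]
BᵀPA = [4.0000 0.0000; 11.6250 -8.7500]
K = S⁻¹·BᵀPA = [0.3764 0.1674; 0.5462 -0.4687]
A−BK = [-0.3137 -0.6275; 0.2195 -0.1463]
AᵀP(A−BK) = [1.3955 -0.7212; -0.7212 0.8991]
P' = Q + AᵀP(A−BK) = [1.6455 -0.7212; -0.7212 1.1491]
tr(P') = 2.7946

0.3764 0.1674 0.5462 -0.4687


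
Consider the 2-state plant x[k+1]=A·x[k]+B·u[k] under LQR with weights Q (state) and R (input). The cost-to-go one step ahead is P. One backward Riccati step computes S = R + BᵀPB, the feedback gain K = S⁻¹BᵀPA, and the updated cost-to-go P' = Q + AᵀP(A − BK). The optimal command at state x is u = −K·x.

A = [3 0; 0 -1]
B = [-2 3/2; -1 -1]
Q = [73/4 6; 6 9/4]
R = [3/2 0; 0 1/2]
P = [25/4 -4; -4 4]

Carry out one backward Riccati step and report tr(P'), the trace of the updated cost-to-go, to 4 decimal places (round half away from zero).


22.0718

BᵀP = [-8.5000 4.0000; 13.3750 -10.0000]
S = R + BᵀPB = [3/2 0; 0 1/2] + [13.0000 -16.7500; -16.7500 30.0625] = [14.5000 -16.7500; -16.7500 30.5625]
BᵀPA = [-25.5000 -4.0000; 40.1250 10.0000]
K = S⁻¹·BᵀPA = [-0.6596 0.2783; 0.9514 0.4797]
A−BK = [0.2537 -0.1630; 0.2918 -0.2420]
AᵀP(A−BK) = [1.2558 -0.1522; -0.1522 0.3160]
P' = Q + AᵀP(A−BK) = [19.5058 5.8478; 5.8478 2.5660]
tr(P') = 22.0718


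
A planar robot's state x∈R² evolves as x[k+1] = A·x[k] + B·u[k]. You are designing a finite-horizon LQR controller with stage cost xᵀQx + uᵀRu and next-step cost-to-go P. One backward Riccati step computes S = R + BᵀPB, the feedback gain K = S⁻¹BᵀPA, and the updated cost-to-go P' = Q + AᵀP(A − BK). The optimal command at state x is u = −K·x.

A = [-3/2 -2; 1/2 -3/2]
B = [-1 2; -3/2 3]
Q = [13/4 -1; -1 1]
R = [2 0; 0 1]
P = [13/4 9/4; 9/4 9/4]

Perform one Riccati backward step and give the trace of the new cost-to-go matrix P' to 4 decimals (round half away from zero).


BᵀP = [-6.6250 -5.6250; 13.2500 11.2500]
S = R + BᵀPB = [2 0; 0 1] + [15.0625 -30.1250; -30.1250 60.2500] = [17.0625 -30.1250; -30.1250 61.2500]
BᵀPA = [7.1250 21.6875; -14.2500 -43.3750]
K = S⁻¹·BᵀPA = [0.0518 0.1577; -0.2072 -0.6306]
A−BK = [-1.0338 -0.5811; 1.1992 0.6284]
AᵀP(A−BK) = [1.1787 0.7653; 0.7653 0.7901]
P' = Q + AᵀP(A−BK) = [4.4287 -0.2347; -0.2347 1.7901]
tr(P') = 6.2188

6.2188


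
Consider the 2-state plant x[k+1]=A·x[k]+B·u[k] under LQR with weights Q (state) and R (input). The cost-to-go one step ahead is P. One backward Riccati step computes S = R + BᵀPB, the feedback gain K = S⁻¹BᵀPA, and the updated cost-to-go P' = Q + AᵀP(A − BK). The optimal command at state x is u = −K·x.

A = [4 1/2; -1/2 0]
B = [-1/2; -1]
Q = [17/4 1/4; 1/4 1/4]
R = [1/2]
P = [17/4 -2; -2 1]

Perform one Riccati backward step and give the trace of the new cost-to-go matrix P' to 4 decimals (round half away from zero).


BᵀP = [-0.1250 0.0000]
S = R + BᵀPB = [1/2] + [0.0625] = [0.5625]
BᵀPA = [-0.5000 -0.0625]
K = S⁻¹·BᵀPA = [-0.8889 -0.1111]
A−BK = [3.5556 0.4444; -1.3889 -0.1111]
AᵀP(A−BK) = [75.8056 8.9444; 8.9444 1.0556]
P' = Q + AᵀP(A−BK) = [80.0556 9.1944; 9.1944 1.3056]
tr(P') = 81.3611

81.3611


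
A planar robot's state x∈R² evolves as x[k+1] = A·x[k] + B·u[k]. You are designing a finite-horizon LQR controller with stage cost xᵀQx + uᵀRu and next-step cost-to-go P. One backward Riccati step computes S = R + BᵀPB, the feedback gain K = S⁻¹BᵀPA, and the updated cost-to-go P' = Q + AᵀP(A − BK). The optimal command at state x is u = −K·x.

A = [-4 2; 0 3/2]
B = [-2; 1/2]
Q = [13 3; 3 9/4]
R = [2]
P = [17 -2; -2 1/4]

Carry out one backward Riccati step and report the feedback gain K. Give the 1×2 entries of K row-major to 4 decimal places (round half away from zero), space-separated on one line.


BᵀP = [-35.0000 4.1250]
S = R + BᵀPB = [2] + [72.0625] = [74.0625]
BᵀPA = [140.0000 -63.8125]
K = S⁻¹·BᵀPA = [1.8903 -0.8616]
A−BK = [-0.2194 0.2768; -0.9451 1.9308]
AᵀP(A−BK) = [7.3586 -3.3755; -3.3755 1.5814]
P' = Q + AᵀP(A−BK) = [20.3586 -0.3755; -0.3755 3.8314]
tr(P') = 24.1901

1.8903 -0.8616


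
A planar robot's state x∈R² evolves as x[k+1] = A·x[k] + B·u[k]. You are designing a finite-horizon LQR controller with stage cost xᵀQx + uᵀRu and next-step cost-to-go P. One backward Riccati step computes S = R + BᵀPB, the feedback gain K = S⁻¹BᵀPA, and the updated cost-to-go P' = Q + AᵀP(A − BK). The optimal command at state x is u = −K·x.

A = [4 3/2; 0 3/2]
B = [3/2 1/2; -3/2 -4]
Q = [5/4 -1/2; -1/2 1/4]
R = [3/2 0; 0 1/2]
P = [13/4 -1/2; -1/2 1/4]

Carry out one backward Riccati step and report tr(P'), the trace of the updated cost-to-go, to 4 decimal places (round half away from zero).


BᵀP = [5.6250 -1.1250; 3.6250 -1.2500]
S = R + BᵀPB = [3/2 0; 0 1/2] + [10.1250 7.3125; 7.3125 6.8125] = [11.6250 7.3125; 7.3125 7.3125]
BᵀPA = [22.5000 6.7500; 14.5000 3.5625]
K = S⁻¹·BᵀPA = [1.8551 0.7391; 0.1278 -0.2520]
A−BK = [1.1535 0.5173; 3.2939 1.6009]
AᵀP(A−BK) = [8.4073 3.5229; 3.5229 1.5334]
P' = Q + AᵀP(A−BK) = [9.6573 3.0229; 3.0229 1.7834]
tr(P') = 11.4407

11.4407


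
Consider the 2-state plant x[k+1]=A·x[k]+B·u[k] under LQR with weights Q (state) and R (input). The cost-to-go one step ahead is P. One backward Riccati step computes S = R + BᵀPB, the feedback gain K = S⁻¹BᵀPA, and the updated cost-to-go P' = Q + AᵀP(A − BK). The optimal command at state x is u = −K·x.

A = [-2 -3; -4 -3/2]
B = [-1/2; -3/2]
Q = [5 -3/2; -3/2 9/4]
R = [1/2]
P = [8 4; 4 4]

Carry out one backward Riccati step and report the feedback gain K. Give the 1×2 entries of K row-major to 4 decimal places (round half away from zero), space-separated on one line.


2.9714 2.4000

BᵀP = [-10.0000 -8.0000]
S = R + BᵀPB = [1/2] + [17.0000] = [17.5000]
BᵀPA = [52.0000 42.0000]
K = S⁻¹·BᵀPA = [2.9714 2.4000]
A−BK = [-0.5143 -1.8000; 0.4571 2.1000]
AᵀP(A−BK) = [5.4857 7.2000; 7.2000 16.2000]
P' = Q + AᵀP(A−BK) = [10.4857 5.7000; 5.7000 18.4500]
tr(P') = 28.9357


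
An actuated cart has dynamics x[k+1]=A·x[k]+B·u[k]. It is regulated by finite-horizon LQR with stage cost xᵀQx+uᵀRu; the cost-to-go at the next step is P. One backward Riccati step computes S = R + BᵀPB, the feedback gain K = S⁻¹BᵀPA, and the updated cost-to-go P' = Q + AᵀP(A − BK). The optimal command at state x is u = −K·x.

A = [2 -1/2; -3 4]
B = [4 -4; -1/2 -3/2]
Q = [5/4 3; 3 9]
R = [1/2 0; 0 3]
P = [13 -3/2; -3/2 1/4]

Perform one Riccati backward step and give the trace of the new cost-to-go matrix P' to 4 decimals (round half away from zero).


12.1034

BᵀP = [52.7500 -6.1250; -49.7500 5.6250]
S = R + BᵀPB = [1/2 0; 0 3] + [214.0625 -201.8125; -201.8125 190.5625] = [214.5625 -201.8125; -201.8125 193.5625]
BᵀPA = [123.8750 -50.8750; -116.3750 47.3750]
K = S⁻¹·BᵀPA = [0.6123 -0.3570; 0.0371 -0.1274]
A−BK = [-0.3005 0.4182; -2.6382 3.6304]
AᵀP(A−BK) = [0.7271 -0.8602; -0.8602 1.1263]
P' = Q + AᵀP(A−BK) = [1.9771 2.1398; 2.1398 10.1263]
tr(P') = 12.1034


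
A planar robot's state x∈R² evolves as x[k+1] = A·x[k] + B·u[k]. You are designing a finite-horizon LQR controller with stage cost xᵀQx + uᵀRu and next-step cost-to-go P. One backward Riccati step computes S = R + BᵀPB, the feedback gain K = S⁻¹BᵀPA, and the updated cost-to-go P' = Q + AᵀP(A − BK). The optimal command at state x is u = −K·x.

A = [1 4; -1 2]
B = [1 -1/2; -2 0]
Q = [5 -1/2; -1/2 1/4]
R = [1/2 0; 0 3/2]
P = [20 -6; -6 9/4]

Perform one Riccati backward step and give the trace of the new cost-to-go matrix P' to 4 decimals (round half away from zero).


22.3569

BᵀP = [32.0000 -10.5000; -10.0000 3.0000]
S = R + BᵀPB = [1/2 0; 0 3/2] + [53.0000 -16.0000; -16.0000 5.0000] = [53.5000 -16.0000; -16.0000 6.5000]
BᵀPA = [42.5000 107.0000; -13.0000 -34.0000]
K = S⁻¹·BᵀPA = [0.7439 1.6512; -0.1689 -1.1662]
A−BK = [0.1717 1.7657; 0.4877 5.3025]
AᵀP(A−BK) = [0.4394 2.1621; 2.1621 16.6676]
P' = Q + AᵀP(A−BK) = [5.4394 1.6621; 1.6621 16.9176]
tr(P') = 22.3569


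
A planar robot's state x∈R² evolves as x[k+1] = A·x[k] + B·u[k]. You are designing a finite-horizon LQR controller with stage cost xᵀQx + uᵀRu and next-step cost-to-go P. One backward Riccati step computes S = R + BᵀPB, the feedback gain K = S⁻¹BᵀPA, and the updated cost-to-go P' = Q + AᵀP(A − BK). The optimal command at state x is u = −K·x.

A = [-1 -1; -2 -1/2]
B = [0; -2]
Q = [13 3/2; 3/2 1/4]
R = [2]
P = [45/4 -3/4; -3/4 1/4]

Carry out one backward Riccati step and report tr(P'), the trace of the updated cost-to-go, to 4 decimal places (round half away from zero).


BᵀP = [1.5000 -0.5000]
S = R + BᵀPB = [2] + [1.0000] = [3.0000]
BᵀPA = [-0.5000 -1.2500]
K = S⁻¹·BᵀPA = [-0.1667 -0.4167]
A−BK = [-1.0000 -1.0000; -2.3333 -1.3333]
AᵀP(A−BK) = [9.1667 9.4167; 9.4167 10.0417]
P' = Q + AᵀP(A−BK) = [22.1667 10.9167; 10.9167 10.2917]
tr(P') = 32.4583

32.4583


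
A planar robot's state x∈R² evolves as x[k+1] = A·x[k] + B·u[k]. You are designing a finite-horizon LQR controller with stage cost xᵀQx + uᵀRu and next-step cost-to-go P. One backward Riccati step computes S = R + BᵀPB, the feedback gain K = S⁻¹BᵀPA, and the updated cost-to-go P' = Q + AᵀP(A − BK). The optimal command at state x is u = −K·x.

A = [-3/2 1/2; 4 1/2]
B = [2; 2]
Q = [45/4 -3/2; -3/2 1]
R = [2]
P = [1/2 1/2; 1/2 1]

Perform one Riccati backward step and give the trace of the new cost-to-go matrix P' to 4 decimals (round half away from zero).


BᵀP = [2.0000 3.0000]
S = R + BᵀPB = [2] + [10.0000] = [12.0000]
BᵀPA = [9.0000 2.5000]
K = S⁻¹·BᵀPA = [0.7500 0.2083]
A−BK = [-3.0000 0.0833; 2.5000 0.0833]
AᵀP(A−BK) = [4.3750 0.3750; 0.3750 0.1042]
P' = Q + AᵀP(A−BK) = [15.6250 -1.1250; -1.1250 1.1042]
tr(P') = 16.7292

16.7292


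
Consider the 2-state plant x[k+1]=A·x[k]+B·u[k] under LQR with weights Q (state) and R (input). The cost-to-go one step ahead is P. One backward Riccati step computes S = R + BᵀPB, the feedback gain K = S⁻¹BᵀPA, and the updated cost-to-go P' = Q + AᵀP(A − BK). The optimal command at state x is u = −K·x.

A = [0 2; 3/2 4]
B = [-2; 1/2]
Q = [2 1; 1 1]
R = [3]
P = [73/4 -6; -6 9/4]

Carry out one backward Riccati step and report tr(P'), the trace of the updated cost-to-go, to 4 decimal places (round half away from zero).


BᵀP = [-39.5000 13.1250]
S = R + BᵀPB = [3] + [85.5625] = [88.5625]
BᵀPA = [19.6875 -26.5000]
K = S⁻¹·BᵀPA = [0.2223 -0.2992]
A−BK = [0.4446 1.4016; 1.3888 4.1496]
AᵀP(A−BK) = [0.6860 1.3910; 1.3910 5.0706]
P' = Q + AᵀP(A−BK) = [2.6860 2.3910; 2.3910 6.0706]
tr(P') = 8.7565

8.7565
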